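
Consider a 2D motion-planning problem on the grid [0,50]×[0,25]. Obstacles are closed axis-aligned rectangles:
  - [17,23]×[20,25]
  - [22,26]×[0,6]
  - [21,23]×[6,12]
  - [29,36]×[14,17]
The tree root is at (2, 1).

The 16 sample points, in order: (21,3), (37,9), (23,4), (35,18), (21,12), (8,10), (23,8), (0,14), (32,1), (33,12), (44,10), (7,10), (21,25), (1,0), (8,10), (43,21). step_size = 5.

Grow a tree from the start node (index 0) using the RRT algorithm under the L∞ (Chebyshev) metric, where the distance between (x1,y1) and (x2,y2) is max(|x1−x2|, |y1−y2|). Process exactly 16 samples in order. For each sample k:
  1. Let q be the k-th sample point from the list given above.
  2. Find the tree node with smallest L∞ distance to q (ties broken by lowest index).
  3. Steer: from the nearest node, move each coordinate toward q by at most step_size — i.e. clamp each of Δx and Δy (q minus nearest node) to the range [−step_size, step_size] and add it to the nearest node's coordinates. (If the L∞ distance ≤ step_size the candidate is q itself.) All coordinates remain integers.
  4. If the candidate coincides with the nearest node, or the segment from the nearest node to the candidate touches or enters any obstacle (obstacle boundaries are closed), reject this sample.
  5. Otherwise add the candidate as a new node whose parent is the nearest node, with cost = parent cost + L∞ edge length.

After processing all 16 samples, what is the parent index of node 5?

1. q=(21,3) nearest=0 d=19 new=(7,3) → add node 1 parent=0 cost=5
2. q=(37,9) nearest=1 d=30 new=(12,8) → add node 2 parent=1 cost=10
3. q=(23,4) nearest=2 d=11 new=(17,4) → add node 3 parent=2 cost=15
4. q=(35,18) nearest=3 d=18 new=(22,9) → blocked by [21,23]×[6,12], reject
5. q=(21,12) nearest=3 d=8 new=(21,9) → blocked by [21,23]×[6,12], reject
6. q=(8,10) nearest=2 d=4 new=(8,10) → add node 4 parent=2 cost=14
7. q=(23,8) nearest=3 d=6 new=(22,8) → blocked by [21,23]×[6,12], reject
8. q=(0,14) nearest=4 d=8 new=(3,14) → add node 5 parent=4 cost=19
9. q=(32,1) nearest=3 d=15 new=(22,1) → blocked by [22,26]×[0,6], reject
10. q=(33,12) nearest=3 d=16 new=(22,9) → blocked by [21,23]×[6,12], reject
11. q=(44,10) nearest=3 d=27 new=(22,9) → blocked by [21,23]×[6,12], reject
12. q=(7,10) nearest=4 d=1 new=(7,10) → add node 6 parent=4 cost=15
13. q=(21,25) nearest=4 d=15 new=(13,15) → add node 7 parent=4 cost=19
14. q=(1,0) nearest=0 d=1 new=(1,0) → add node 8 parent=0 cost=1
15. q=(8,10) nearest=4 d=0 → coincident, reject
16. q=(43,21) nearest=3 d=26 new=(22,9) → blocked by [21,23]×[6,12], reject

Parent of node 5: 4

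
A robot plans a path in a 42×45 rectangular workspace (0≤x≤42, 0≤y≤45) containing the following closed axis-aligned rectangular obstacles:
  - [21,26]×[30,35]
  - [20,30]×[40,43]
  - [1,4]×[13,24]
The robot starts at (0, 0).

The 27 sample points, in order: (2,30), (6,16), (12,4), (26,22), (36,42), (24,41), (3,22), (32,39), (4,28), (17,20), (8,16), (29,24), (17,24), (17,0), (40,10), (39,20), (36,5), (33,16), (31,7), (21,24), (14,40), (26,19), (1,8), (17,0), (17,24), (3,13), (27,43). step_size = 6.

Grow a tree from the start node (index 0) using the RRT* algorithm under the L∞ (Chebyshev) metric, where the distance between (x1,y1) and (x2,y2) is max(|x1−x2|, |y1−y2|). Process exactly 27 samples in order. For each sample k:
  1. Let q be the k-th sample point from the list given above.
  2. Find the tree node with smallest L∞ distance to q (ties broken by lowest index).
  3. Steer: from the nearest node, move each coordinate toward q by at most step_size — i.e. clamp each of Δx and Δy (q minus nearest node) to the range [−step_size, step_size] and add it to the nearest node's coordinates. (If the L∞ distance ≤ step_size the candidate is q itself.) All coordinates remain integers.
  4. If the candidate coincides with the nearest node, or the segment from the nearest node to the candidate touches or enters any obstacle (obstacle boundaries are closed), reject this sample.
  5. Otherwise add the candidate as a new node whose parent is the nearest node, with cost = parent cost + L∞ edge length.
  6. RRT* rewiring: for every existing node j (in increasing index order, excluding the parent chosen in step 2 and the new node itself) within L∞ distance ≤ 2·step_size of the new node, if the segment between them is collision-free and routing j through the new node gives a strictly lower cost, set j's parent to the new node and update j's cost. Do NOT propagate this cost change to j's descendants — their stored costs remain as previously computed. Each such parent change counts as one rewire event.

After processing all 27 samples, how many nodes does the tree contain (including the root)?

1. q=(2,30) nearest=0 d=30 new=(2,6) → add node 1 parent=0 cost=6
2. q=(6,16) nearest=1 d=10 new=(6,12) → add node 2 parent=1 cost=12
3. q=(12,4) nearest=2 d=8 new=(12,6) → add node 3 parent=2 cost=18
4. q=(26,22) nearest=3 d=16 new=(18,12) → add node 4 parent=3 cost=24
5. q=(36,42) nearest=2 d=30 new=(12,18) → add node 5 parent=2 cost=18
6. q=(24,41) nearest=5 d=23 new=(18,24) → add node 6 parent=5 cost=24
7. q=(3,22) nearest=5 d=9 new=(6,22) → add node 7 parent=5 cost=24
8. q=(32,39) nearest=6 d=15 new=(24,30) → blocked by [21,26]×[30,35], reject
9. q=(4,28) nearest=7 d=6 new=(4,28) → add node 8 parent=7 cost=30
10. q=(17,20) nearest=6 d=4 new=(17,20) → add node 9 parent=6 cost=28
11. q=(8,16) nearest=2 d=4 new=(8,16) → add node 10 parent=2 cost=16; rewire 7→10 (22<24); rewire 8→10 (28<30); rewire 9→10 (25<28)
12. q=(29,24) nearest=6 d=11 new=(24,24) → add node 11 parent=6 cost=30
13. q=(17,24) nearest=6 d=1 new=(17,24) → add node 12 parent=6 cost=25
14. q=(17,0) nearest=3 d=6 new=(17,0) → add node 13 parent=3 cost=24
15. q=(40,10) nearest=11 d=16 new=(30,18) → add node 14 parent=11 cost=36
16. q=(39,20) nearest=14 d=9 new=(36,20) → add node 15 parent=14 cost=42
17. q=(36,5) nearest=14 d=13 new=(36,12) → add node 16 parent=14 cost=42
18. q=(33,16) nearest=14 d=3 new=(33,16) → add node 17 parent=14 cost=39
19. q=(31,7) nearest=16 d=5 new=(31,7) → add node 18 parent=16 cost=47
20. q=(21,24) nearest=6 d=3 new=(21,24) → add node 19 parent=6 cost=27
21. q=(14,40) nearest=8 d=12 new=(10,34) → add node 20 parent=8 cost=34
22. q=(26,19) nearest=14 d=4 new=(26,19) → add node 21 parent=14 cost=40
23. q=(1,8) nearest=1 d=2 new=(1,8) → add node 22 parent=1 cost=8
24. q=(17,0) nearest=13 d=0 → coincident, reject
25. q=(17,24) nearest=12 d=0 → coincident, reject
26. q=(3,13) nearest=2 d=3 new=(3,13) → blocked by [1,4]×[13,24], reject
27. q=(27,43) nearest=20 d=17 new=(16,40) → add node 23 parent=20 cost=40

Node count: 24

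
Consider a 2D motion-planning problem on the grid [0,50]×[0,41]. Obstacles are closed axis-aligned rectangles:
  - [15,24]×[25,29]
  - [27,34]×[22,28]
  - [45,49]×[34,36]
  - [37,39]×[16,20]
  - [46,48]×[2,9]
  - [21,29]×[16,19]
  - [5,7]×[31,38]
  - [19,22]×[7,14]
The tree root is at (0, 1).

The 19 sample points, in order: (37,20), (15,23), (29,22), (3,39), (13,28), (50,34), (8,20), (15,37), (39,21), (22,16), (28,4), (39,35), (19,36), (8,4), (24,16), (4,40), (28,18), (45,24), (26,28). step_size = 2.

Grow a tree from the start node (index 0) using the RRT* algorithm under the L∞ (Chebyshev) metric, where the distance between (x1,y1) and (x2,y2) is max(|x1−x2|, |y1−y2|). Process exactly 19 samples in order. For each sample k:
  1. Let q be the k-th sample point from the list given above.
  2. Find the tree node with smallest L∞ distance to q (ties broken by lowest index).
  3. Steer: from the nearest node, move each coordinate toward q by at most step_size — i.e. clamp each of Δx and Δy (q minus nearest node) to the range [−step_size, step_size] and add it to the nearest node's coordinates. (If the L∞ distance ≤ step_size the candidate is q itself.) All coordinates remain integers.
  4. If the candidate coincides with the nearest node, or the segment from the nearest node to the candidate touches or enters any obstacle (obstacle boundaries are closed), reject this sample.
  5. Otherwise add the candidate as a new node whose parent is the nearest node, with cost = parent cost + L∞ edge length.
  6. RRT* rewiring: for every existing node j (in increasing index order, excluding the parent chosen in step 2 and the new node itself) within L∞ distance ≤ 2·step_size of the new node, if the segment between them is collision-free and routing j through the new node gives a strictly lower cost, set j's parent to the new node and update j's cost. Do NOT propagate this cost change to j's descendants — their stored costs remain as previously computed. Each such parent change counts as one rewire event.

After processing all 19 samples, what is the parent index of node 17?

Parent of node 17: 10

1. q=(37,20) nearest=0 d=37 new=(2,3) → add node 1 parent=0 cost=2
2. q=(15,23) nearest=1 d=20 new=(4,5) → add node 2 parent=1 cost=4
3. q=(29,22) nearest=2 d=25 new=(6,7) → add node 3 parent=2 cost=6
4. q=(3,39) nearest=3 d=32 new=(4,9) → add node 4 parent=3 cost=8
5. q=(13,28) nearest=4 d=19 new=(6,11) → add node 5 parent=4 cost=10
6. q=(50,34) nearest=3 d=44 new=(8,9) → add node 6 parent=3 cost=8
7. q=(8,20) nearest=5 d=9 new=(8,13) → add node 7 parent=5 cost=12
8. q=(15,37) nearest=7 d=24 new=(10,15) → add node 8 parent=7 cost=14
9. q=(39,21) nearest=8 d=29 new=(12,17) → add node 9 parent=8 cost=16
10. q=(22,16) nearest=9 d=10 new=(14,16) → add node 10 parent=9 cost=18
11. q=(28,4) nearest=10 d=14 new=(16,14) → add node 11 parent=10 cost=20
12. q=(39,35) nearest=11 d=23 new=(18,16) → add node 12 parent=11 cost=22
13. q=(19,36) nearest=9 d=19 new=(14,19) → add node 13 parent=9 cost=18
14. q=(8,4) nearest=3 d=3 new=(8,5) → add node 14 parent=3 cost=8
15. q=(24,16) nearest=12 d=6 new=(20,16) → add node 15 parent=12 cost=24
16. q=(4,40) nearest=13 d=21 new=(12,21) → add node 16 parent=13 cost=20
17. q=(28,18) nearest=15 d=8 new=(22,18) → blocked by [21,29]×[16,19], reject
18. q=(45,24) nearest=15 d=25 new=(22,18) → blocked by [21,29]×[16,19], reject
19. q=(26,28) nearest=10 d=12 new=(16,18) → add node 17 parent=10 cost=20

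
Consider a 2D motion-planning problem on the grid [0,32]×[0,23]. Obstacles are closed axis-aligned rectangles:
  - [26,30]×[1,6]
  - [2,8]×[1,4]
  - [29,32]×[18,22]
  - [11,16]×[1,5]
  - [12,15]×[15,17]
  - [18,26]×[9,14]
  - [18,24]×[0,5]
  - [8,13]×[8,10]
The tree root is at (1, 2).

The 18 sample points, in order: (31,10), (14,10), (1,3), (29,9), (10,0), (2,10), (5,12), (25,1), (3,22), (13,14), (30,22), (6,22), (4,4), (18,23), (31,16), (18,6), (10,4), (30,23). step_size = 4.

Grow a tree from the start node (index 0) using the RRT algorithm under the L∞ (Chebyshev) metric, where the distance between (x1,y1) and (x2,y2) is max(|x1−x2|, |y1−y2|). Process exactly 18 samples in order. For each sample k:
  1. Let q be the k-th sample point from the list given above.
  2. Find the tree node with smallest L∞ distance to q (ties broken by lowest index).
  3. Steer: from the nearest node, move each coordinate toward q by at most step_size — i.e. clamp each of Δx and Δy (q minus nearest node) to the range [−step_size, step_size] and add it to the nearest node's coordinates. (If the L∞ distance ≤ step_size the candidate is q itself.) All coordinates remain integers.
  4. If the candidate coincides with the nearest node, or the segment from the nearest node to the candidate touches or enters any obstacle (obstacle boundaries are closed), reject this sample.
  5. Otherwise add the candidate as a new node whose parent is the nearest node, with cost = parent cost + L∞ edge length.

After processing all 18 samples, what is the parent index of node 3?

Parent of node 3: 2

1. q=(31,10) nearest=0 d=30 new=(5,6) → blocked by [2,8]×[1,4], reject
2. q=(14,10) nearest=0 d=13 new=(5,6) → blocked by [2,8]×[1,4], reject
3. q=(1,3) nearest=0 d=1 new=(1,3) → add node 1 parent=0 cost=1
4. q=(29,9) nearest=0 d=28 new=(5,6) → blocked by [2,8]×[1,4], reject
5. q=(10,0) nearest=0 d=9 new=(5,0) → blocked by [2,8]×[1,4], reject
6. q=(2,10) nearest=1 d=7 new=(2,7) → add node 2 parent=1 cost=5
7. q=(5,12) nearest=2 d=5 new=(5,11) → add node 3 parent=2 cost=9
8. q=(25,1) nearest=3 d=20 new=(9,7) → blocked by [8,13]×[8,10], reject
9. q=(3,22) nearest=3 d=11 new=(3,15) → add node 4 parent=3 cost=13
10. q=(13,14) nearest=3 d=8 new=(9,14) → add node 5 parent=3 cost=13
11. q=(30,22) nearest=5 d=21 new=(13,18) → blocked by [12,15]×[15,17], reject
12. q=(6,22) nearest=4 d=7 new=(6,19) → add node 6 parent=4 cost=17
13. q=(4,4) nearest=0 d=3 new=(4,4) → blocked by [2,8]×[1,4], reject
14. q=(18,23) nearest=5 d=9 new=(13,18) → blocked by [12,15]×[15,17], reject
15. q=(31,16) nearest=5 d=22 new=(13,16) → blocked by [12,15]×[15,17], reject
16. q=(18,6) nearest=5 d=9 new=(13,10) → blocked by [8,13]×[8,10], reject
17. q=(10,4) nearest=3 d=7 new=(9,7) → blocked by [8,13]×[8,10], reject
18. q=(30,23) nearest=5 d=21 new=(13,18) → blocked by [12,15]×[15,17], reject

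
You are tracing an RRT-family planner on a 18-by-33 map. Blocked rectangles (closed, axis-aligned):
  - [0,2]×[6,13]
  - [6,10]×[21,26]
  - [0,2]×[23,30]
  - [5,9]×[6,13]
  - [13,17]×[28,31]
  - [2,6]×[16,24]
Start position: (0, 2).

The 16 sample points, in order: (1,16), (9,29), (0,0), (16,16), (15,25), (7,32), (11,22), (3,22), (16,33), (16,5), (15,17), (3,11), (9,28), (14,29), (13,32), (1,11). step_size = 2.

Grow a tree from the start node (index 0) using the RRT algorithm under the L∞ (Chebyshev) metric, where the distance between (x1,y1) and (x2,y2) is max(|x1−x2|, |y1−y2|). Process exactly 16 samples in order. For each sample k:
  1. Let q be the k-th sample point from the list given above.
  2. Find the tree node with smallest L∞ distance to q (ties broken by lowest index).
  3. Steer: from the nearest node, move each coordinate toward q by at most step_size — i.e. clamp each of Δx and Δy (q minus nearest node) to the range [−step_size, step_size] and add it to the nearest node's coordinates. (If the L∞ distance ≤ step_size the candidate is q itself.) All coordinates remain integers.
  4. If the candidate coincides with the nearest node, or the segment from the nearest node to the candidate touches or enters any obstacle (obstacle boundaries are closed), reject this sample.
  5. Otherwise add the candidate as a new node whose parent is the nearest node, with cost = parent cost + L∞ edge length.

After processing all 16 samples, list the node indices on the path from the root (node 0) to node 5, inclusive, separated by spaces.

Path: 0 1 2 5

1. q=(1,16) nearest=0 d=14 new=(1,4) → add node 1 parent=0 cost=2
2. q=(9,29) nearest=1 d=25 new=(3,6) → add node 2 parent=1 cost=4
3. q=(0,0) nearest=0 d=2 new=(0,0) → add node 3 parent=0 cost=2
4. q=(16,16) nearest=2 d=13 new=(5,8) → blocked by [5,9]×[6,13], reject
5. q=(15,25) nearest=2 d=19 new=(5,8) → blocked by [5,9]×[6,13], reject
6. q=(7,32) nearest=2 d=26 new=(5,8) → blocked by [5,9]×[6,13], reject
7. q=(11,22) nearest=2 d=16 new=(5,8) → blocked by [5,9]×[6,13], reject
8. q=(3,22) nearest=2 d=16 new=(3,8) → add node 4 parent=2 cost=6
9. q=(16,33) nearest=4 d=25 new=(5,10) → blocked by [5,9]×[6,13], reject
10. q=(16,5) nearest=2 d=13 new=(5,5) → add node 5 parent=2 cost=6
11. q=(15,17) nearest=2 d=12 new=(5,8) → blocked by [5,9]×[6,13], reject
12. q=(3,11) nearest=4 d=3 new=(3,10) → add node 6 parent=4 cost=8
13. q=(9,28) nearest=6 d=18 new=(5,12) → blocked by [5,9]×[6,13], reject
14. q=(14,29) nearest=6 d=19 new=(5,12) → blocked by [5,9]×[6,13], reject
15. q=(13,32) nearest=6 d=22 new=(5,12) → blocked by [5,9]×[6,13], reject
16. q=(1,11) nearest=6 d=2 new=(1,11) → blocked by [0,2]×[6,13], reject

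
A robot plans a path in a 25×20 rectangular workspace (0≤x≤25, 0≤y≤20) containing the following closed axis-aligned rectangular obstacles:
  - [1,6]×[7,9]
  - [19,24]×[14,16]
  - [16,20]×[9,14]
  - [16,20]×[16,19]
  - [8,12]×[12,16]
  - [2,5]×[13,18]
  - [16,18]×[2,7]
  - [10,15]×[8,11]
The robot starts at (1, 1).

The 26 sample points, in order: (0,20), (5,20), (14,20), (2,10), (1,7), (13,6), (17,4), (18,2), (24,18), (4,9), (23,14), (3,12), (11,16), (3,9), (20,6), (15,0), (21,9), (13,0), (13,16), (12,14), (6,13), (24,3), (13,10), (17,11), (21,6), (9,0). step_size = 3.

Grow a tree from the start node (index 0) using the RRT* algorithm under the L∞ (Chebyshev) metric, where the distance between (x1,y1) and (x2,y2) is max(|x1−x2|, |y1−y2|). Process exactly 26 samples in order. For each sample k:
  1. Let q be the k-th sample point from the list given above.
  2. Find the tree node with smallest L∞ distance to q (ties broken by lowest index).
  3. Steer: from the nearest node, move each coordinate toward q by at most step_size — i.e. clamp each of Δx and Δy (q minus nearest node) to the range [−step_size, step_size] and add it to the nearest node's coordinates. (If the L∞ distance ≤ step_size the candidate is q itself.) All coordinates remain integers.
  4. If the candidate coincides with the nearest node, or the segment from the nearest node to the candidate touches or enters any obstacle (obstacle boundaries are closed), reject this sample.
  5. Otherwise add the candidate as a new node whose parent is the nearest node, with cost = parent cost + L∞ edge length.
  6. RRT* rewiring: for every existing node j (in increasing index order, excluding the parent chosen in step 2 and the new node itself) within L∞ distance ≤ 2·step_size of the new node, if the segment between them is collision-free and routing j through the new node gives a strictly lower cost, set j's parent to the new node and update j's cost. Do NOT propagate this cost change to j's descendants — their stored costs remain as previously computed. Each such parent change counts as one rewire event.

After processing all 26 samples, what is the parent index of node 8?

1. q=(0,20) nearest=0 d=19 new=(0,4) → add node 1 parent=0 cost=3
2. q=(5,20) nearest=1 d=16 new=(3,7) → blocked by [1,6]×[7,9], reject
3. q=(14,20) nearest=1 d=16 new=(3,7) → blocked by [1,6]×[7,9], reject
4. q=(2,10) nearest=1 d=6 new=(2,7) → blocked by [1,6]×[7,9], reject
5. q=(1,7) nearest=1 d=3 new=(1,7) → blocked by [1,6]×[7,9], reject
6. q=(13,6) nearest=0 d=12 new=(4,4) → add node 2 parent=0 cost=3
7. q=(17,4) nearest=2 d=13 new=(7,4) → add node 3 parent=2 cost=6
8. q=(18,2) nearest=3 d=11 new=(10,2) → add node 4 parent=3 cost=9
9. q=(24,18) nearest=4 d=16 new=(13,5) → add node 5 parent=4 cost=12
10. q=(4,9) nearest=1 d=5 new=(3,7) → blocked by [1,6]×[7,9], reject
11. q=(23,14) nearest=5 d=10 new=(16,8) → add node 6 parent=5 cost=15
12. q=(3,12) nearest=1 d=8 new=(3,7) → blocked by [1,6]×[7,9], reject
13. q=(11,16) nearest=6 d=8 new=(13,11) → blocked by [10,15]×[8,11], reject
14. q=(3,9) nearest=1 d=5 new=(3,7) → blocked by [1,6]×[7,9], reject
15. q=(20,6) nearest=6 d=4 new=(19,6) → blocked by [16,18]×[2,7], reject
16. q=(15,0) nearest=4 d=5 new=(13,0) → add node 7 parent=4 cost=12
17. q=(21,9) nearest=6 d=5 new=(19,9) → blocked by [16,20]×[9,14], reject
18. q=(13,0) nearest=7 d=0 → coincident, reject
19. q=(13,16) nearest=6 d=8 new=(13,11) → blocked by [10,15]×[8,11], reject
20. q=(12,14) nearest=6 d=6 new=(13,11) → blocked by [10,15]×[8,11], reject
21. q=(6,13) nearest=5 d=8 new=(10,8) → blocked by [10,15]×[8,11], reject
22. q=(24,3) nearest=6 d=8 new=(19,5) → blocked by [16,18]×[2,7], reject
23. q=(13,10) nearest=6 d=3 new=(13,10) → blocked by [10,15]×[8,11], reject
24. q=(17,11) nearest=6 d=3 new=(17,11) → blocked by [16,20]×[9,14], reject
25. q=(21,6) nearest=6 d=5 new=(19,6) → blocked by [16,18]×[2,7], reject
26. q=(9,0) nearest=4 d=2 new=(9,0) → add node 8 parent=4 cost=11

Parent of node 8: 4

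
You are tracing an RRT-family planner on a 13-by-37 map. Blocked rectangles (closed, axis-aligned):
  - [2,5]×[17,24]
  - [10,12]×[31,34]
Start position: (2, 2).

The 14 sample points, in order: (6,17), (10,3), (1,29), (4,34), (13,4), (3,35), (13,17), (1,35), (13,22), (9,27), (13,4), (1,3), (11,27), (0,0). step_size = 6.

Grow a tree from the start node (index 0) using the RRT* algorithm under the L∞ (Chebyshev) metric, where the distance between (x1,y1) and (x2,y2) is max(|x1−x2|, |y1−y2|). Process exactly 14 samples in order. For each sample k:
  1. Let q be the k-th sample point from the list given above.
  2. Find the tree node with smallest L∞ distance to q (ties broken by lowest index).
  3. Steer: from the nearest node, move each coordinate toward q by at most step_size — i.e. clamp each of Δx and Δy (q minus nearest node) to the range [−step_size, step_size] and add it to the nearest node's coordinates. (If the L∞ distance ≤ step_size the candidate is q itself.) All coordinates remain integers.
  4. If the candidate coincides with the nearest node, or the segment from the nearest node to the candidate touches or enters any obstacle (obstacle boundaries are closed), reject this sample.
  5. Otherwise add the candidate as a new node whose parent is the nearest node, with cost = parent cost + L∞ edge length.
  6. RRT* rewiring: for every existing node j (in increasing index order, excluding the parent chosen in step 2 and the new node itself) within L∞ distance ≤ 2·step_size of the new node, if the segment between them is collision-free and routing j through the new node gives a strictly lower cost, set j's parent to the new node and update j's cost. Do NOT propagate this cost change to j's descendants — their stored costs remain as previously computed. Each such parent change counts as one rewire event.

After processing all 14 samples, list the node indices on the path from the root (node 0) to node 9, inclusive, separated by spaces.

1. q=(6,17) nearest=0 d=15 new=(6,8) → add node 1 parent=0 cost=6
2. q=(10,3) nearest=1 d=5 new=(10,3) → add node 2 parent=1 cost=11
3. q=(1,29) nearest=1 d=21 new=(1,14) → add node 3 parent=1 cost=12
4. q=(4,34) nearest=3 d=20 new=(4,20) → blocked by [2,5]×[17,24], reject
5. q=(13,4) nearest=2 d=3 new=(13,4) → add node 4 parent=2 cost=14
6. q=(3,35) nearest=3 d=21 new=(3,20) → blocked by [2,5]×[17,24], reject
7. q=(13,17) nearest=1 d=9 new=(12,14) → add node 5 parent=1 cost=12
8. q=(1,35) nearest=3 d=21 new=(1,20) → add node 6 parent=3 cost=18
9. q=(13,22) nearest=5 d=8 new=(13,20) → add node 7 parent=5 cost=18
10. q=(9,27) nearest=7 d=7 new=(9,26) → add node 8 parent=7 cost=24
11. q=(13,4) nearest=4 d=0 → coincident, reject
12. q=(1,3) nearest=0 d=1 new=(1,3) → add node 9 parent=0 cost=1; rewire 2→9 (10<11); rewire 4→9 (13<14)
13. q=(11,27) nearest=8 d=2 new=(11,27) → add node 10 parent=8 cost=26
14. q=(0,0) nearest=0 d=2 new=(0,0) → add node 11 parent=0 cost=2

Path: 0 9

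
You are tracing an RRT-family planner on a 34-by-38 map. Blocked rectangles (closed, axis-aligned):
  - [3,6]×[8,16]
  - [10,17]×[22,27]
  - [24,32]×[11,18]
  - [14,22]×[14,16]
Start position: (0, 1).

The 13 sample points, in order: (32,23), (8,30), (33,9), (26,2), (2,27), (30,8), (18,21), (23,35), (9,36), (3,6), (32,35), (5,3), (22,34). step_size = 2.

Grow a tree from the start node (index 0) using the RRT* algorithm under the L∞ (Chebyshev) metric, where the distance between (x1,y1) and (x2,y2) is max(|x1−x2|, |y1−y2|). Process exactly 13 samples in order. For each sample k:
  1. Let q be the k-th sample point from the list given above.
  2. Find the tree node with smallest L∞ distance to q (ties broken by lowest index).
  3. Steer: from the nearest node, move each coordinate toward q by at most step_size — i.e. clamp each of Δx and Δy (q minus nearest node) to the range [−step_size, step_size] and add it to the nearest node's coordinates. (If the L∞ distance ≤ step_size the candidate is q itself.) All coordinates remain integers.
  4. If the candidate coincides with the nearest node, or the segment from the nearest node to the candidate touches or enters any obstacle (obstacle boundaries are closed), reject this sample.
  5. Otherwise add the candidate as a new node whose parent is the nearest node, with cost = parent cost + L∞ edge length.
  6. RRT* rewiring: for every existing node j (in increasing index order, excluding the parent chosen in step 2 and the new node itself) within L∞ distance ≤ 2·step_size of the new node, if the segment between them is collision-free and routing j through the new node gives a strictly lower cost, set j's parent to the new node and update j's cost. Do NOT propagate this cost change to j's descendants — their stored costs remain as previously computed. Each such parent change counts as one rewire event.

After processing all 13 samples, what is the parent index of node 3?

1. q=(32,23) nearest=0 d=32 new=(2,3) → add node 1 parent=0 cost=2
2. q=(8,30) nearest=1 d=27 new=(4,5) → add node 2 parent=1 cost=4
3. q=(33,9) nearest=2 d=29 new=(6,7) → add node 3 parent=2 cost=6
4. q=(26,2) nearest=3 d=20 new=(8,5) → add node 4 parent=3 cost=8
5. q=(2,27) nearest=3 d=20 new=(4,9) → blocked by [3,6]×[8,16], reject
6. q=(30,8) nearest=4 d=22 new=(10,7) → add node 5 parent=4 cost=10
7. q=(18,21) nearest=3 d=14 new=(8,9) → add node 6 parent=3 cost=8
8. q=(23,35) nearest=6 d=26 new=(10,11) → add node 7 parent=6 cost=10
9. q=(9,36) nearest=7 d=25 new=(9,13) → add node 8 parent=7 cost=12
10. q=(3,6) nearest=2 d=1 new=(3,6) → add node 9 parent=2 cost=5
11. q=(32,35) nearest=8 d=23 new=(11,15) → add node 10 parent=8 cost=14
12. q=(5,3) nearest=2 d=2 new=(5,3) → add node 11 parent=2 cost=6
13. q=(22,34) nearest=10 d=19 new=(13,17) → add node 12 parent=10 cost=16

Parent of node 3: 2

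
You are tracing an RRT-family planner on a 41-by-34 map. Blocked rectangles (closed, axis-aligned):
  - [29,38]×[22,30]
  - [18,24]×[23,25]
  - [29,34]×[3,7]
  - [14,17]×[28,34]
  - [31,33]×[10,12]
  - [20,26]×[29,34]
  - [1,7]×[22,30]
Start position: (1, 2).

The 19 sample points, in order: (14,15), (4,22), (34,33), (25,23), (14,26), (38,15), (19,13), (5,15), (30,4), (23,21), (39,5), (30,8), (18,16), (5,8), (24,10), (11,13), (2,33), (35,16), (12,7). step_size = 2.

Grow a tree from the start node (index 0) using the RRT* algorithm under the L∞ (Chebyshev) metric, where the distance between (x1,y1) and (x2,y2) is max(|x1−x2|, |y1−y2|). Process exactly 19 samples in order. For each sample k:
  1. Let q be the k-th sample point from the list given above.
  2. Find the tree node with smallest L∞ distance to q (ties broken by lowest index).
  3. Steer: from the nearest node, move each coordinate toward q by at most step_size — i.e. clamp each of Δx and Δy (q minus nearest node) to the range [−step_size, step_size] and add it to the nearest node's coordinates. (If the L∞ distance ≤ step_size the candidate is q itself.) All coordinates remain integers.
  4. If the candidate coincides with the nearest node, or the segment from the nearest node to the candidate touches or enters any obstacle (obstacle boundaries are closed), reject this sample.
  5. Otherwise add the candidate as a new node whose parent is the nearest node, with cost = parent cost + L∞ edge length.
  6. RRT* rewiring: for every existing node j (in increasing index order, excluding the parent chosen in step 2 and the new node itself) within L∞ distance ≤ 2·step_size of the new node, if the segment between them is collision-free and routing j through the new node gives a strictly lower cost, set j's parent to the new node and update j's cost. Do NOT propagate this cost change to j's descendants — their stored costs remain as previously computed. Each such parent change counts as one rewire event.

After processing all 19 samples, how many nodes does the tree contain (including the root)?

1. q=(14,15) nearest=0 d=13 new=(3,4) → add node 1 parent=0 cost=2
2. q=(4,22) nearest=1 d=18 new=(4,6) → add node 2 parent=1 cost=4
3. q=(34,33) nearest=2 d=30 new=(6,8) → add node 3 parent=2 cost=6
4. q=(25,23) nearest=3 d=19 new=(8,10) → add node 4 parent=3 cost=8
5. q=(14,26) nearest=4 d=16 new=(10,12) → add node 5 parent=4 cost=10
6. q=(38,15) nearest=5 d=28 new=(12,14) → add node 6 parent=5 cost=12
7. q=(19,13) nearest=6 d=7 new=(14,13) → add node 7 parent=6 cost=14
8. q=(5,15) nearest=4 d=5 new=(6,12) → add node 8 parent=4 cost=10
9. q=(30,4) nearest=7 d=16 new=(16,11) → add node 9 parent=7 cost=16
10. q=(23,21) nearest=7 d=9 new=(16,15) → add node 10 parent=7 cost=16
11. q=(39,5) nearest=9 d=23 new=(18,9) → add node 11 parent=9 cost=18
12. q=(30,8) nearest=11 d=12 new=(20,8) → add node 12 parent=11 cost=20
13. q=(18,16) nearest=10 d=2 new=(18,16) → add node 13 parent=10 cost=18
14. q=(5,8) nearest=3 d=1 new=(5,8) → add node 14 parent=3 cost=7
15. q=(24,10) nearest=12 d=4 new=(22,10) → add node 15 parent=12 cost=22
16. q=(11,13) nearest=5 d=1 new=(11,13) → add node 16 parent=5 cost=11
17. q=(2,33) nearest=13 d=17 new=(16,18) → add node 17 parent=13 cost=20
18. q=(35,16) nearest=15 d=13 new=(24,12) → add node 18 parent=15 cost=24
19. q=(12,7) nearest=4 d=4 new=(10,8) → add node 19 parent=4 cost=10

Node count: 20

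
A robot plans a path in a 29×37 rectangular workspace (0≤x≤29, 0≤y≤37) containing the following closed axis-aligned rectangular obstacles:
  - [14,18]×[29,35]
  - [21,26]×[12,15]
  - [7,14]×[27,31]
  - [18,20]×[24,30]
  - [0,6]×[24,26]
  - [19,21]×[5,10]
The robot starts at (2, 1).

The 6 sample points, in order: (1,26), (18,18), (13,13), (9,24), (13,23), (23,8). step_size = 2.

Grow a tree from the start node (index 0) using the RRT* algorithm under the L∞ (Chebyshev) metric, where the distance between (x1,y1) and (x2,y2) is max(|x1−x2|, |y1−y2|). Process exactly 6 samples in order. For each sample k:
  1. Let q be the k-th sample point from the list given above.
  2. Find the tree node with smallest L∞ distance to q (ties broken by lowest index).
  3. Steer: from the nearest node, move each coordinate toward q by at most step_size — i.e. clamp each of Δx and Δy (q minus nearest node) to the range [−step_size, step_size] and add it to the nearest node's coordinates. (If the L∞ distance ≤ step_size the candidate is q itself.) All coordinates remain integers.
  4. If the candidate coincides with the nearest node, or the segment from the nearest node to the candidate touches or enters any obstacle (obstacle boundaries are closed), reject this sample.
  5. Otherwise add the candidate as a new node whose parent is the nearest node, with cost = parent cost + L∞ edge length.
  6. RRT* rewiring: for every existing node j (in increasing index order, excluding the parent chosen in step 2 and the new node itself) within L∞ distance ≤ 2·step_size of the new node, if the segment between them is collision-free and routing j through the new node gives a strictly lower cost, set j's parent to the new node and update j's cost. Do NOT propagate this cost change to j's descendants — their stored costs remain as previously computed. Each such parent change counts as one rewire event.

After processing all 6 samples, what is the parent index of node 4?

Parent of node 4: 3

1. q=(1,26) nearest=0 d=25 new=(1,3) → add node 1 parent=0 cost=2
2. q=(18,18) nearest=0 d=17 new=(4,3) → add node 2 parent=0 cost=2
3. q=(13,13) nearest=2 d=10 new=(6,5) → add node 3 parent=2 cost=4
4. q=(9,24) nearest=3 d=19 new=(8,7) → add node 4 parent=3 cost=6
5. q=(13,23) nearest=4 d=16 new=(10,9) → add node 5 parent=4 cost=8
6. q=(23,8) nearest=5 d=13 new=(12,8) → add node 6 parent=5 cost=10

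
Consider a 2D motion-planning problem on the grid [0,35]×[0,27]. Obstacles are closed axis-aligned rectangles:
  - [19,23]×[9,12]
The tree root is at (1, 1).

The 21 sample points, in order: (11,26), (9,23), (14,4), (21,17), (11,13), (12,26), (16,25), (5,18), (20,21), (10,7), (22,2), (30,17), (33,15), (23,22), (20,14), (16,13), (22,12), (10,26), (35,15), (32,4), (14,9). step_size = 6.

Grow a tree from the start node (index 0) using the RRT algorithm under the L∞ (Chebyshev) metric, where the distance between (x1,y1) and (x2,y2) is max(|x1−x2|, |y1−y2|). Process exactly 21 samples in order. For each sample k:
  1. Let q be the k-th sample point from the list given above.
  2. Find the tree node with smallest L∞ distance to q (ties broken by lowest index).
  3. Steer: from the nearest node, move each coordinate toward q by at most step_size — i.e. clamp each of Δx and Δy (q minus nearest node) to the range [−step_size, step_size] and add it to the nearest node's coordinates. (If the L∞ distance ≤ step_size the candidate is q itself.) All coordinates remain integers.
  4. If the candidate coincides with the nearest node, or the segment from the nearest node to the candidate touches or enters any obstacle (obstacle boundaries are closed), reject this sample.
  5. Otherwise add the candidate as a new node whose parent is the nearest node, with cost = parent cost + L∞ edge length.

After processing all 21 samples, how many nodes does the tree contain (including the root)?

1. q=(11,26) nearest=0 d=25 new=(7,7) → add node 1 parent=0 cost=6
2. q=(9,23) nearest=1 d=16 new=(9,13) → add node 2 parent=1 cost=12
3. q=(14,4) nearest=1 d=7 new=(13,4) → add node 3 parent=1 cost=12
4. q=(21,17) nearest=2 d=12 new=(15,17) → add node 4 parent=2 cost=18
5. q=(11,13) nearest=2 d=2 new=(11,13) → add node 5 parent=2 cost=14
6. q=(12,26) nearest=4 d=9 new=(12,23) → add node 6 parent=4 cost=24
7. q=(16,25) nearest=6 d=4 new=(16,25) → add node 7 parent=6 cost=28
8. q=(5,18) nearest=2 d=5 new=(5,18) → add node 8 parent=2 cost=17
9. q=(20,21) nearest=7 d=4 new=(20,21) → add node 9 parent=7 cost=32
10. q=(10,7) nearest=1 d=3 new=(10,7) → add node 10 parent=1 cost=9
11. q=(22,2) nearest=3 d=9 new=(19,2) → add node 11 parent=3 cost=18
12. q=(30,17) nearest=9 d=10 new=(26,17) → add node 12 parent=9 cost=38
13. q=(33,15) nearest=12 d=7 new=(32,15) → add node 13 parent=12 cost=44
14. q=(23,22) nearest=9 d=3 new=(23,22) → add node 14 parent=9 cost=35
15. q=(20,14) nearest=4 d=5 new=(20,14) → add node 15 parent=4 cost=23
16. q=(16,13) nearest=4 d=4 new=(16,13) → add node 16 parent=4 cost=22
17. q=(22,12) nearest=15 d=2 new=(22,12) → blocked by [19,23]×[9,12], reject
18. q=(10,26) nearest=6 d=3 new=(10,26) → add node 17 parent=6 cost=27
19. q=(35,15) nearest=13 d=3 new=(35,15) → add node 18 parent=13 cost=47
20. q=(32,4) nearest=13 d=11 new=(32,9) → add node 19 parent=13 cost=50
21. q=(14,9) nearest=5 d=4 new=(14,9) → add node 20 parent=5 cost=18

Node count: 21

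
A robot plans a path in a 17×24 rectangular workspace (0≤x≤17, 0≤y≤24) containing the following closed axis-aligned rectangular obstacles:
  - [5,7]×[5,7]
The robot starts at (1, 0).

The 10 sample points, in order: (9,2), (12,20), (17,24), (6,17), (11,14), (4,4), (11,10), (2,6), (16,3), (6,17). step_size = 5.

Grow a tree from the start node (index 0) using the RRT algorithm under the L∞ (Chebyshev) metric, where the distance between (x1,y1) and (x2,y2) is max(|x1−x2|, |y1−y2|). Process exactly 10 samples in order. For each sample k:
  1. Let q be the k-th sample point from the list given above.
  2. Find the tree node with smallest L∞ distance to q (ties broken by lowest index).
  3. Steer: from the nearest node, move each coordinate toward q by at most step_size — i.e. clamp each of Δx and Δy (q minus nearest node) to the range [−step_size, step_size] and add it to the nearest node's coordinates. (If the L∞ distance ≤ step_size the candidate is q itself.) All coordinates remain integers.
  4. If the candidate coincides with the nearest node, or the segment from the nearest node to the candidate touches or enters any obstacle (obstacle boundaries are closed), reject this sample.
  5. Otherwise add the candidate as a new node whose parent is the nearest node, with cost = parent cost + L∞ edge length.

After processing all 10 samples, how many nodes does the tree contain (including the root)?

1. q=(9,2) nearest=0 d=8 new=(6,2) → add node 1 parent=0 cost=5
2. q=(12,20) nearest=1 d=18 new=(11,7) → add node 2 parent=1 cost=10
3. q=(17,24) nearest=2 d=17 new=(16,12) → add node 3 parent=2 cost=15
4. q=(6,17) nearest=2 d=10 new=(6,12) → add node 4 parent=2 cost=15
5. q=(11,14) nearest=3 d=5 new=(11,14) → add node 5 parent=3 cost=20
6. q=(4,4) nearest=1 d=2 new=(4,4) → add node 6 parent=1 cost=7
7. q=(11,10) nearest=2 d=3 new=(11,10) → add node 7 parent=2 cost=13
8. q=(2,6) nearest=6 d=2 new=(2,6) → add node 8 parent=6 cost=9
9. q=(16,3) nearest=2 d=5 new=(16,3) → add node 9 parent=2 cost=15
10. q=(6,17) nearest=4 d=5 new=(6,17) → add node 10 parent=4 cost=20

Node count: 11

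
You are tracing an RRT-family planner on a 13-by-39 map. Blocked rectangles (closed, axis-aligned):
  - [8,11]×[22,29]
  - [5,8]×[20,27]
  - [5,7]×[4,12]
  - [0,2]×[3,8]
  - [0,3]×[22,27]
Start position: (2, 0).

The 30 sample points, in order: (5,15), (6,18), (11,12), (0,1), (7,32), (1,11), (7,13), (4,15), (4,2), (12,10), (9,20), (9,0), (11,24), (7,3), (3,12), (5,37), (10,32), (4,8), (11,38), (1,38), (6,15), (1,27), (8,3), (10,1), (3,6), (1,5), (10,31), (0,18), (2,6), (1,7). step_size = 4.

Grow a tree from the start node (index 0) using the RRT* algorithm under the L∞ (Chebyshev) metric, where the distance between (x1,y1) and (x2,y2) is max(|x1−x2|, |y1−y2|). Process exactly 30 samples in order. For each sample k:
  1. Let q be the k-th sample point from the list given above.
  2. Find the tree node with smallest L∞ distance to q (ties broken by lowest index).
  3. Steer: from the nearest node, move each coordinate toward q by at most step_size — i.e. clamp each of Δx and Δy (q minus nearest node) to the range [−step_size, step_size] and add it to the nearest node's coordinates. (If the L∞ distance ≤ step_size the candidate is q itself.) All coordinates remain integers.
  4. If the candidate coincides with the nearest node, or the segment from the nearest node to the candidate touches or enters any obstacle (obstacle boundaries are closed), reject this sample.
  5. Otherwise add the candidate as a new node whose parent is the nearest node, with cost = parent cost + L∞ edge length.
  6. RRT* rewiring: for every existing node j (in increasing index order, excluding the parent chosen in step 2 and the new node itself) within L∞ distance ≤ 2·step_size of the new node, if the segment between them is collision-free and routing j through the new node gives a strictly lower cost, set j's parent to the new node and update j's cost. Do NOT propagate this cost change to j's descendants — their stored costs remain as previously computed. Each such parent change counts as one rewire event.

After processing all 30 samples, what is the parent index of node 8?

1. q=(5,15) nearest=0 d=15 new=(5,4) → blocked by [5,7]×[4,12], reject
2. q=(6,18) nearest=0 d=18 new=(6,4) → blocked by [5,7]×[4,12], reject
3. q=(11,12) nearest=0 d=12 new=(6,4) → blocked by [5,7]×[4,12], reject
4. q=(0,1) nearest=0 d=2 new=(0,1) → add node 1 parent=0 cost=2
5. q=(7,32) nearest=1 d=31 new=(4,5) → blocked by [0,2]×[3,8], reject
6. q=(1,11) nearest=1 d=10 new=(1,5) → blocked by [0,2]×[3,8], reject
7. q=(7,13) nearest=1 d=12 new=(4,5) → blocked by [0,2]×[3,8], reject
8. q=(4,15) nearest=1 d=14 new=(4,5) → blocked by [0,2]×[3,8], reject
9. q=(4,2) nearest=0 d=2 new=(4,2) → add node 2 parent=0 cost=2
10. q=(12,10) nearest=2 d=8 new=(8,6) → blocked by [5,7]×[4,12], reject
11. q=(9,20) nearest=2 d=18 new=(8,6) → blocked by [5,7]×[4,12], reject
12. q=(9,0) nearest=2 d=5 new=(8,0) → add node 3 parent=2 cost=6
13. q=(11,24) nearest=2 d=22 new=(8,6) → blocked by [5,7]×[4,12], reject
14. q=(7,3) nearest=2 d=3 new=(7,3) → add node 4 parent=2 cost=5
15. q=(3,12) nearest=4 d=9 new=(3,7) → blocked by [5,7]×[4,12], reject
16. q=(5,37) nearest=4 d=34 new=(5,7) → blocked by [5,7]×[4,12], reject
17. q=(10,32) nearest=4 d=29 new=(10,7) → add node 5 parent=4 cost=9
18. q=(4,8) nearest=4 d=5 new=(4,7) → blocked by [5,7]×[4,12], reject
19. q=(11,38) nearest=5 d=31 new=(11,11) → add node 6 parent=5 cost=13
20. q=(1,38) nearest=6 d=27 new=(7,15) → add node 7 parent=6 cost=17
21. q=(6,15) nearest=7 d=1 new=(6,15) → add node 8 parent=7 cost=18
22. q=(1,27) nearest=7 d=12 new=(3,19) → add node 9 parent=7 cost=21
23. q=(8,3) nearest=4 d=1 new=(8,3) → add node 10 parent=4 cost=6
24. q=(10,1) nearest=3 d=2 new=(10,1) → add node 11 parent=3 cost=8
25. q=(3,6) nearest=2 d=4 new=(3,6) → add node 12 parent=2 cost=6
26. q=(1,5) nearest=12 d=2 new=(1,5) → blocked by [0,2]×[3,8], reject
27. q=(10,31) nearest=9 d=12 new=(7,23) → blocked by [5,8]×[20,27], reject
28. q=(0,18) nearest=9 d=3 new=(0,18) → add node 13 parent=9 cost=24
29. q=(2,6) nearest=12 d=1 new=(2,6) → blocked by [0,2]×[3,8], reject
30. q=(1,7) nearest=12 d=2 new=(1,7) → blocked by [0,2]×[3,8], reject

Parent of node 8: 7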